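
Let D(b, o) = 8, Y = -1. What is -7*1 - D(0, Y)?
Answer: -15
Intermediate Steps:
-7*1 - D(0, Y) = -7*1 - 1*8 = -7 - 8 = -15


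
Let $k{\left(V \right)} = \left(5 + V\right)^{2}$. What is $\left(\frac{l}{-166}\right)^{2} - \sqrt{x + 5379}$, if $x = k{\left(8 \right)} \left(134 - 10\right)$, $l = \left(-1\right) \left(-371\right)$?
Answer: $\frac{137641}{27556} - \sqrt{26335} \approx -157.29$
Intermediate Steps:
$l = 371$
$x = 20956$ ($x = \left(5 + 8\right)^{2} \left(134 - 10\right) = 13^{2} \cdot 124 = 169 \cdot 124 = 20956$)
$\left(\frac{l}{-166}\right)^{2} - \sqrt{x + 5379} = \left(\frac{371}{-166}\right)^{2} - \sqrt{20956 + 5379} = \left(371 \left(- \frac{1}{166}\right)\right)^{2} - \sqrt{26335} = \left(- \frac{371}{166}\right)^{2} - \sqrt{26335} = \frac{137641}{27556} - \sqrt{26335}$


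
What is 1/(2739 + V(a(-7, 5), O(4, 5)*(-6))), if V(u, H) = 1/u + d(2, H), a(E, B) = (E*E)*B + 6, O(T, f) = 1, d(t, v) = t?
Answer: 251/687992 ≈ 0.00036483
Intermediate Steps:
a(E, B) = 6 + B*E² (a(E, B) = E²*B + 6 = B*E² + 6 = 6 + B*E²)
V(u, H) = 2 + 1/u (V(u, H) = 1/u + 2 = 2 + 1/u)
1/(2739 + V(a(-7, 5), O(4, 5)*(-6))) = 1/(2739 + (2 + 1/(6 + 5*(-7)²))) = 1/(2739 + (2 + 1/(6 + 5*49))) = 1/(2739 + (2 + 1/(6 + 245))) = 1/(2739 + (2 + 1/251)) = 1/(2739 + 503/251) = 1/(687992/251) = 251/687992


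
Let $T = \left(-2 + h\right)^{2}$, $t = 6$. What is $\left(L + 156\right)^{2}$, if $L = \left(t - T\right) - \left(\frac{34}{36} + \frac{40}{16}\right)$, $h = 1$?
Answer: $\frac{2010724}{81} \approx 24824.0$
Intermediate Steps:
$T = 1$ ($T = \left(-2 + 1\right)^{2} = \left(-1\right)^{2} = 1$)
$L = \frac{14}{9}$ ($L = \left(6 - 1\right) - \left(\frac{34}{36} + \frac{40}{16}\right) = \left(6 - 1\right) - \left(34 \cdot \frac{1}{36} + 40 \cdot \frac{1}{16}\right) = 5 - \left(\frac{17}{18} + \frac{5}{2}\right) = 5 - \frac{31}{9} = \frac{14}{9} \approx 1.5556$)
$\left(L + 156\right)^{2} = \left(\frac{14}{9} + 156\right)^{2} = \left(\frac{1418}{9}\right)^{2} = \frac{2010724}{81}$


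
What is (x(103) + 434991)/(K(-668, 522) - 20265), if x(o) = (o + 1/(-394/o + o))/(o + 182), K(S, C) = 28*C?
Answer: -1266379475773/16445792475 ≈ -77.003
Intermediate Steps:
x(o) = (o + 1/(o - 394/o))/(182 + o)
(x(103) + 434991)/(K(-668, 522) - 20265) = (103*(-393 + 103²)/(-71708 + 103³ - 394*103 + 182*103²) + 434991)/(28*522 - 20265) = (103*(-393 + 10609)/(-71708 + 1092727 - 40582 + 182*10609) + 434991)/(14616 - 20265) = (103*10216/(-71708 + 1092727 - 40582 + 1930838) + 434991)/(-5649) = (103*10216/2911275 + 434991)*(-1/5649) = (103*(1/2911275)*10216 + 434991)*(-1/5649) = (1052248/2911275 + 434991)*(-1/5649) = (1266379475773/2911275)*(-1/5649) = -1266379475773/16445792475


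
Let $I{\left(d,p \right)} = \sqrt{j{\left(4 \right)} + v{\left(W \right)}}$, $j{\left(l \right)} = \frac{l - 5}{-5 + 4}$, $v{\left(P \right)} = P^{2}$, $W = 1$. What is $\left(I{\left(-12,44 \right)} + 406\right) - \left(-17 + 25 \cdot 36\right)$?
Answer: $-477 + \sqrt{2} \approx -475.59$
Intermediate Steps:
$j{\left(l \right)} = 5 - l$ ($j{\left(l \right)} = \frac{-5 + l}{-1} = \left(-5 + l\right) \left(-1\right) = 5 - l$)
$I{\left(d,p \right)} = \sqrt{2}$ ($I{\left(d,p \right)} = \sqrt{\left(5 - 4\right) + 1^{2}} = \sqrt{\left(5 - 4\right) + 1} = \sqrt{1 + 1} = \sqrt{2}$)
$\left(I{\left(-12,44 \right)} + 406\right) - \left(-17 + 25 \cdot 36\right) = \left(\sqrt{2} + 406\right) - \left(-17 + 25 \cdot 36\right) = \left(406 + \sqrt{2}\right) - \left(-17 + 900\right) = \left(406 + \sqrt{2}\right) - 883 = -477 + \sqrt{2}$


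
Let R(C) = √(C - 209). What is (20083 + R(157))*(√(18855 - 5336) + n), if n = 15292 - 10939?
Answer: (4353 + √13519)*(20083 + 2*I*√13) ≈ 8.9756e+7 + 32228.0*I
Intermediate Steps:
n = 4353
R(C) = √(-209 + C)
(20083 + R(157))*(√(18855 - 5336) + n) = (20083 + √(-209 + 157))*(√(18855 - 5336) + 4353) = (20083 + √(-52))*(√13519 + 4353) = (20083 + 2*I*√13)*(4353 + √13519) = (4353 + √13519)*(20083 + 2*I*√13)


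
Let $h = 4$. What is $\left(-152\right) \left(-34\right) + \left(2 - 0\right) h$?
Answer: $5176$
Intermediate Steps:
$\left(-152\right) \left(-34\right) + \left(2 - 0\right) h = \left(-152\right) \left(-34\right) + \left(2 - 0\right) 4 = 5168 + \left(2 + \left(-2 + 2\right)\right) 4 = 5168 + \left(2 + 0\right) 4 = 5168 + 2 \cdot 4 = 5168 + 8 = 5176$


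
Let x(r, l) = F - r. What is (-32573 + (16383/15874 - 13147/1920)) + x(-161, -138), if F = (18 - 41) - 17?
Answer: -494625946139/15239040 ≈ -32458.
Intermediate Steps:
F = -40 (F = -23 - 17 = -40)
x(r, l) = -40 - r
(-32573 + (16383/15874 - 13147/1920)) + x(-161, -138) = (-32573 + (16383/15874 - 13147/1920)) + (-40 - 1*(-161)) = (-32573 + (16383*(1/15874) - 13147*1/1920)) + (-40 + 161) = (-32573 + (16383/15874 - 13147/1920)) + 121 = (-32573 - 88620059/15239040) + 121 = -496469869979/15239040 + 121 = -494625946139/15239040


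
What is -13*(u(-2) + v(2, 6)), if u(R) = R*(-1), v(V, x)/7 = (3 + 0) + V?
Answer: -481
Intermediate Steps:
v(V, x) = 21 + 7*V (v(V, x) = 7*((3 + 0) + V) = 7*(3 + V) = 21 + 7*V)
u(R) = -R
-13*(u(-2) + v(2, 6)) = -13*(-1*(-2) + (21 + 7*2)) = -13*(2 + (21 + 14)) = -13*(2 + 35) = -13*37 = -481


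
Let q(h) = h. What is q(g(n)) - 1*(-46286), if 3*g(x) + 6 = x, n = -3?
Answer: 46283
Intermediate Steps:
g(x) = -2 + x/3
q(g(n)) - 1*(-46286) = (-2 + (⅓)*(-3)) - 1*(-46286) = (-2 - 1) + 46286 = -3 + 46286 = 46283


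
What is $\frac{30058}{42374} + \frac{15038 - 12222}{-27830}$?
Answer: $\frac{16299749}{26801555} \approx 0.60816$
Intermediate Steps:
$\frac{30058}{42374} + \frac{15038 - 12222}{-27830} = 30058 \cdot \frac{1}{42374} + 2816 \left(- \frac{1}{27830}\right) = \frac{15029}{21187} - \frac{128}{1265} = \frac{16299749}{26801555}$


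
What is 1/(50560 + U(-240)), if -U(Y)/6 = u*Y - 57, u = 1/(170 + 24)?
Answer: 97/4938214 ≈ 1.9643e-5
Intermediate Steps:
u = 1/194 ≈ 0.0051546
U(Y) = 342 - 3*Y/97 (U(Y) = -6*(Y/194 - 57) = -6*(-57 + Y/194) = 342 - 3*Y/97)
1/(50560 + U(-240)) = 1/(50560 + (342 - 3/97*(-240))) = 1/(50560 + (342 + 720/97)) = 1/(50560 + 33894/97) = 1/(4938214/97) = 97/4938214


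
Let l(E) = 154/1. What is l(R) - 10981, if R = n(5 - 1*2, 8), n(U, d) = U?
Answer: -10827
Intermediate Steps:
R = 3 (R = 5 - 1*2 = 5 - 2 = 3)
l(E) = 154 (l(E) = 154*1 = 154)
l(R) - 10981 = 154 - 10981 = -10827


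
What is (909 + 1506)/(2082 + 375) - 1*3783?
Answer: -442496/117 ≈ -3782.0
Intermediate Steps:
(909 + 1506)/(2082 + 375) - 1*3783 = 2415/2457 - 3783 = 2415*(1/2457) - 3783 = 115/117 - 3783 = -442496/117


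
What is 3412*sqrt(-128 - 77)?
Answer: 3412*I*sqrt(205) ≈ 48852.0*I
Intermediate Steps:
3412*sqrt(-128 - 77) = 3412*sqrt(-205) = 3412*(I*sqrt(205)) = 3412*I*sqrt(205)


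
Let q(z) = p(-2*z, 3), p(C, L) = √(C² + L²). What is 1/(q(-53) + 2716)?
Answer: 2716/7365411 - √11245/7365411 ≈ 0.00035435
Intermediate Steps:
q(z) = √(9 + 4*z²) (q(z) = √((-2*z)² + 3²) = √(4*z² + 9) = √(9 + 4*z²))
1/(q(-53) + 2716) = 1/(√(9 + 4*(-53)²) + 2716) = 1/(√(9 + 4*2809) + 2716) = 1/(√(9 + 11236) + 2716) = 1/(√11245 + 2716) = 1/(2716 + √11245)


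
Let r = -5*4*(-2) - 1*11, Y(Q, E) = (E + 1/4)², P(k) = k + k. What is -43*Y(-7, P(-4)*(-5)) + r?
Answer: -1114139/16 ≈ -69634.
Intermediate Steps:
P(k) = 2*k
Y(Q, E) = (¼ + E)² (Y(Q, E) = (E + ¼)² = (¼ + E)²)
r = 29 (r = -20*(-2) - 11 = 40 - 11 = 29)
-43*Y(-7, P(-4)*(-5)) + r = -43*(1 + 4*((2*(-4))*(-5)))²/16 + 29 = -43*(1 + 4*(-8*(-5)))²/16 + 29 = -43*(1 + 4*40)²/16 + 29 = -43*(1 + 160)²/16 + 29 = -43*161²/16 + 29 = -43*25921/16 + 29 = -1114603/16 + 29 = -1114139/16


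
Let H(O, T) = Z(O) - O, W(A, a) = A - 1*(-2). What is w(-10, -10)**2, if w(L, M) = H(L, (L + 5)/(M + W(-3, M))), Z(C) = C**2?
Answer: 12100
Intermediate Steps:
W(A, a) = 2 + A (W(A, a) = A + 2 = 2 + A)
H(O, T) = O**2 - O
w(L, M) = L*(-1 + L)
w(-10, -10)**2 = (-10*(-1 - 10))**2 = (-10*(-11))**2 = 110**2 = 12100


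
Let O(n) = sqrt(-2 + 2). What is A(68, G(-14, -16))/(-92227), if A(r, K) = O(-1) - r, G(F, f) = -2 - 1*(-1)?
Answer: 68/92227 ≈ 0.00073731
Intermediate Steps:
G(F, f) = -1 (G(F, f) = -2 + 1 = -1)
O(n) = 0 (O(n) = sqrt(0) = 0)
A(r, K) = -r (A(r, K) = 0 - r = -r)
A(68, G(-14, -16))/(-92227) = -1*68/(-92227) = -68*(-1/92227) = 68/92227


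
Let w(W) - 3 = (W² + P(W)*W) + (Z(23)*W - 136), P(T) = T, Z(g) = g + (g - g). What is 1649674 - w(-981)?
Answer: -252352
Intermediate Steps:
Z(g) = g (Z(g) = g + 0 = g)
w(W) = -133 + 2*W² + 23*W (w(W) = 3 + ((W² + W*W) + (23*W - 136)) = 3 + ((W² + W²) + (-136 + 23*W)) = 3 + (2*W² + (-136 + 23*W)) = 3 + (-136 + 2*W² + 23*W) = -133 + 2*W² + 23*W)
1649674 - w(-981) = 1649674 - (-133 + 2*(-981)² + 23*(-981)) = 1649674 - (-133 + 2*962361 - 22563) = 1649674 - (-133 + 1924722 - 22563) = 1649674 - 1*1902026 = 1649674 - 1902026 = -252352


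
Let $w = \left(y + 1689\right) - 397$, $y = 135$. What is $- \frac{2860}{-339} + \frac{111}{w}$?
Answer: $\frac{4118849}{483753} \approx 8.5144$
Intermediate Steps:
$w = 1427$ ($w = \left(135 + 1689\right) - 397 = 1824 - 397 = 1427$)
$- \frac{2860}{-339} + \frac{111}{w} = - \frac{2860}{-339} + \frac{111}{1427} = \left(-2860\right) \left(- \frac{1}{339}\right) + 111 \cdot \frac{1}{1427} = \frac{2860}{339} + \frac{111}{1427} = \frac{4118849}{483753}$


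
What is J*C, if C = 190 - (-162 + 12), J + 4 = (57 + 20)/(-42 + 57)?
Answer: 1156/3 ≈ 385.33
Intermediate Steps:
J = 17/15 (J = -4 + (57 + 20)/(-42 + 57) = -4 + 77/15 = 17/15 ≈ 1.1333)
C = 340 (C = 190 - 1*(-150) = 190 + 150 = 340)
J*C = (17/15)*340 = 1156/3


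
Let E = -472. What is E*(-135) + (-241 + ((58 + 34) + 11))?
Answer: 63582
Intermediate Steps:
E*(-135) + (-241 + ((58 + 34) + 11)) = -472*(-135) + (-241 + ((58 + 34) + 11)) = 63720 + (-241 + (92 + 11)) = 63720 + (-241 + 103) = 63720 - 138 = 63582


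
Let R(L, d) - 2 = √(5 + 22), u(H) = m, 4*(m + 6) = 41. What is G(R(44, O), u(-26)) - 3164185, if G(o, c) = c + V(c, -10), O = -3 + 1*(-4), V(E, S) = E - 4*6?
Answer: -6328401/2 ≈ -3.1642e+6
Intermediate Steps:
m = 17/4 (m = -6 + (¼)*41 = -6 + 41/4 = 17/4 ≈ 4.2500)
u(H) = 17/4
V(E, S) = -24 + E (V(E, S) = E - 24 = -24 + E)
O = -7 (O = -3 - 4 = -7)
R(L, d) = 2 + 3*√3 (R(L, d) = 2 + √(5 + 22) = 2 + √27 = 2 + 3*√3)
G(o, c) = -24 + 2*c (G(o, c) = c + (-24 + c) = -24 + 2*c)
G(R(44, O), u(-26)) - 3164185 = (-24 + 2*(17/4)) - 3164185 = (-24 + 17/2) - 3164185 = -31/2 - 3164185 = -6328401/2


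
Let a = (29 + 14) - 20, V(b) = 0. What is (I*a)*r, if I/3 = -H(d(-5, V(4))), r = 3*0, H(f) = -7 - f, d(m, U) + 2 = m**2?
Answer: 0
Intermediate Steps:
d(m, U) = -2 + m**2
r = 0
I = 90 (I = 3*(-(-7 - (-2 + (-5)**2))) = 3*(-(-7 - (-2 + 25))) = 3*(-(-7 - 1*23)) = 3*(-(-7 - 23)) = 3*(-1*(-30)) = 3*30 = 90)
a = 23 (a = 43 - 20 = 23)
(I*a)*r = (90*23)*0 = 2070*0 = 0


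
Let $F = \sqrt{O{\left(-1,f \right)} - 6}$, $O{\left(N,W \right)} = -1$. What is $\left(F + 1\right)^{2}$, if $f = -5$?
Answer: $\left(1 + i \sqrt{7}\right)^{2} \approx -6.0 + 5.2915 i$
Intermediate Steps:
$F = i \sqrt{7}$ ($F = \sqrt{-1 - 6} = \sqrt{-7} = i \sqrt{7} \approx 2.6458 i$)
$\left(F + 1\right)^{2} = \left(i \sqrt{7} + 1\right)^{2} = \left(1 + i \sqrt{7}\right)^{2}$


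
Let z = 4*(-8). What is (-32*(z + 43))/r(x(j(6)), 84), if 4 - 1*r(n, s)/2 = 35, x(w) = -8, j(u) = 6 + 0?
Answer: 176/31 ≈ 5.6774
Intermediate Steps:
j(u) = 6
z = -32
r(n, s) = -62 (r(n, s) = 8 - 2*35 = 8 - 70 = -62)
(-32*(z + 43))/r(x(j(6)), 84) = -32*(-32 + 43)/(-62) = -32*11*(-1/62) = -352*(-1/62) = 176/31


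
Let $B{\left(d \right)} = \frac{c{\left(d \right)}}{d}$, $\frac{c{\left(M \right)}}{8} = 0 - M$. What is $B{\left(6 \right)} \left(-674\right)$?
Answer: $5392$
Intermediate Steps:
$c{\left(M \right)} = - 8 M$ ($c{\left(M \right)} = 8 \left(0 - M\right) = 8 \left(- M\right) = - 8 M$)
$B{\left(d \right)} = -8$ ($B{\left(d \right)} = \frac{\left(-8\right) d}{d} = -8$)
$B{\left(6 \right)} \left(-674\right) = \left(-8\right) \left(-674\right) = 5392$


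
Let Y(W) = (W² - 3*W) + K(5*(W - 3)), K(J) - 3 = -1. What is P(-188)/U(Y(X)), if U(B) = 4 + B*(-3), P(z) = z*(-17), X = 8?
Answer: -1598/61 ≈ -26.197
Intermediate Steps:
K(J) = 2 (K(J) = 3 - 1 = 2)
P(z) = -17*z
Y(W) = 2 + W² - 3*W (Y(W) = (W² - 3*W) + 2 = 2 + W² - 3*W)
U(B) = 4 - 3*B
P(-188)/U(Y(X)) = (-17*(-188))/(4 - 3*(2 + 8² - 3*8)) = 3196/(4 - 3*(2 + 64 - 24)) = 3196/(4 - 3*42) = 3196/(4 - 126) = 3196/(-122) = 3196*(-1/122) = -1598/61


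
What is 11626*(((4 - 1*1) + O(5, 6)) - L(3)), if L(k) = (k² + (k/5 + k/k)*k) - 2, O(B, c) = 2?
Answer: -395284/5 ≈ -79057.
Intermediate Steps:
L(k) = -2 + k² + k*(1 + k/5) (L(k) = (k² + (k*(⅕) + 1)*k) - 2 = (k² + (k/5 + 1)*k) - 2 = (k² + (1 + k/5)*k) - 2 = (k² + k*(1 + k/5)) - 2 = -2 + k² + k*(1 + k/5))
11626*(((4 - 1*1) + O(5, 6)) - L(3)) = 11626*(((4 - 1*1) + 2) - (-2 + 3 + (6/5)*3²)) = 11626*(((4 - 1) + 2) - (-2 + 3 + (6/5)*9)) = 11626*((3 + 2) - (-2 + 3 + 54/5)) = 11626*(5 - 1*59/5) = 11626*(5 - 59/5) = 11626*(-34/5) = -395284/5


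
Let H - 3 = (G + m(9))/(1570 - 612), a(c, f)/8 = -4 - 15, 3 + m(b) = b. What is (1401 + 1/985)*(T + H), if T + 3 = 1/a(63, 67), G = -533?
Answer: -27966106283/35857940 ≈ -779.91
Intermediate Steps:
m(b) = -3 + b
a(c, f) = -152 (a(c, f) = 8*(-4 - 15) = 8*(-19) = -152)
T = -457/152 (T = -3 + 1/(-152) = -3 - 1/152 = -457/152 ≈ -3.0066)
H = 2347/958 (H = 3 + (-533 + (-3 + 9))/(1570 - 612) = 3 + (-533 + 6)/958 = 3 - 527*1/958 = 3 - 527/958 = 2347/958 ≈ 2.4499)
(1401 + 1/985)*(T + H) = (1401 + 1/985)*(-457/152 + 2347/958) = (1401 + 1/985)*(-40531/72808) = (1379986/985)*(-40531/72808) = -27966106283/35857940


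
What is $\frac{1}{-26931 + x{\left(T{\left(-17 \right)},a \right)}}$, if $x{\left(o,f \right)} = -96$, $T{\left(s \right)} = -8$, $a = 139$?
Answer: $- \frac{1}{27027} \approx -3.7 \cdot 10^{-5}$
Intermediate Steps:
$\frac{1}{-26931 + x{\left(T{\left(-17 \right)},a \right)}} = \frac{1}{-26931 - 96} = \frac{1}{-27027} = - \frac{1}{27027}$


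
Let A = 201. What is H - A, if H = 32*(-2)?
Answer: -265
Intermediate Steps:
H = -64
H - A = -64 - 1*201 = -64 - 201 = -265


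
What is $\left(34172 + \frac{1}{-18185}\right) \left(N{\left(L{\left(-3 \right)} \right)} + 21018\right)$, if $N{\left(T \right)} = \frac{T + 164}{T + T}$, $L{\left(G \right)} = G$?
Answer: $\frac{26088570016531}{36370} \approx 7.1731 \cdot 10^{8}$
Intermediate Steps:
$N{\left(T \right)} = \frac{164 + T}{2 T}$
$\left(34172 + \frac{1}{-18185}\right) \left(N{\left(L{\left(-3 \right)} \right)} + 21018\right) = \left(34172 + \frac{1}{-18185}\right) \left(\frac{164 - 3}{2 \left(-3\right)} + 21018\right) = \left(34172 - \frac{1}{18185}\right) \left(\frac{1}{2} \left(- \frac{1}{3}\right) 161 + 21018\right) = \frac{621417819 \left(- \frac{161}{6} + 21018\right)}{18185} = \frac{621417819}{18185} \cdot \frac{125947}{6} = \frac{26088570016531}{36370}$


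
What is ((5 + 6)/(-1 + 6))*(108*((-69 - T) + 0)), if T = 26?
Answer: -22572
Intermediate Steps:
((5 + 6)/(-1 + 6))*(108*((-69 - T) + 0)) = ((5 + 6)/(-1 + 6))*(108*((-69 - 1*26) + 0)) = (11/5)*(108*((-69 - 26) + 0)) = (11*(1/5))*(108*(-95 + 0)) = 11*(108*(-95))/5 = (11/5)*(-10260) = -22572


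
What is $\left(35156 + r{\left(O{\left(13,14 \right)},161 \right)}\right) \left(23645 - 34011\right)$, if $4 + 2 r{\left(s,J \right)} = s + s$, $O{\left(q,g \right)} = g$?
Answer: $-364551488$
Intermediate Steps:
$r{\left(s,J \right)} = -2 + s$ ($r{\left(s,J \right)} = -2 + \frac{s + s}{2} = -2 + \frac{2 s}{2} = -2 + s$)
$\left(35156 + r{\left(O{\left(13,14 \right)},161 \right)}\right) \left(23645 - 34011\right) = \left(35156 + \left(-2 + 14\right)\right) \left(23645 - 34011\right) = \left(35156 + 12\right) \left(-10366\right) = 35168 \left(-10366\right) = -364551488$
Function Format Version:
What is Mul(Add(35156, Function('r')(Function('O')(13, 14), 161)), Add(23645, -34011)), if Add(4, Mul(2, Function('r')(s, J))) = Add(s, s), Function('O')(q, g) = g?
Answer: -364551488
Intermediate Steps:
Function('r')(s, J) = Add(-2, s) (Function('r')(s, J) = Add(-2, Mul(Rational(1, 2), Add(s, s))) = Add(-2, Mul(Rational(1, 2), Mul(2, s))) = Add(-2, s))
Mul(Add(35156, Function('r')(Function('O')(13, 14), 161)), Add(23645, -34011)) = Mul(Add(35156, Add(-2, 14)), Add(23645, -34011)) = Mul(Add(35156, 12), -10366) = Mul(35168, -10366) = -364551488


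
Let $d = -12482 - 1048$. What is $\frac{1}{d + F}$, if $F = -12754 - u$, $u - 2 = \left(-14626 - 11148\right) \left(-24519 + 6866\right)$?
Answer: $- \frac{1}{455014708} \approx -2.1977 \cdot 10^{-9}$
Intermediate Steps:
$u = 454988424$ ($u = 2 + \left(-14626 - 11148\right) \left(-24519 + 6866\right) = 2 - -454988422 = 2 + 454988422 = 454988424$)
$F = -455001178$ ($F = -12754 - 454988424 = -455001178$)
$d = -13530$ ($d = -12482 + \left(-13803 + 12755\right) = -12482 - 1048 = -13530$)
$\frac{1}{d + F} = \frac{1}{-13530 - 455001178} = \frac{1}{-455014708} = - \frac{1}{455014708}$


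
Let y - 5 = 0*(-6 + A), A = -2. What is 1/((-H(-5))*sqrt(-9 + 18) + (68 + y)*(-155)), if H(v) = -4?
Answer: -1/11303 ≈ -8.8472e-5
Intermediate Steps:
y = 5 (y = 5 + 0*(-6 - 2) = 5 + 0*(-8) = 5 + 0 = 5)
1/((-H(-5))*sqrt(-9 + 18) + (68 + y)*(-155)) = 1/((-1*(-4))*sqrt(-9 + 18) + (68 + 5)*(-155)) = 1/(4*sqrt(9) + 73*(-155)) = 1/(4*3 - 11315) = 1/(12 - 11315) = 1/(-11303) = -1/11303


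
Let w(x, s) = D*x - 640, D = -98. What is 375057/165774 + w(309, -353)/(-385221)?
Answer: 49868632075/21286542018 ≈ 2.3427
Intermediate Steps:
w(x, s) = -640 - 98*x (w(x, s) = -98*x - 640 = -640 - 98*x)
375057/165774 + w(309, -353)/(-385221) = 375057/165774 + (-640 - 98*309)/(-385221) = 375057*(1/165774) + (-640 - 30282)*(-1/385221) = 125019/55258 - 30922*(-1/385221) = 125019/55258 + 30922/385221 = 49868632075/21286542018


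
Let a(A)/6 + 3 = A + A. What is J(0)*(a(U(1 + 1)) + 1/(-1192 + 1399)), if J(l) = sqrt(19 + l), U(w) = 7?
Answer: 13663*sqrt(19)/207 ≈ 287.71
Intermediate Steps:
a(A) = -18 + 12*A (a(A) = -18 + 6*(A + A) = -18 + 6*(2*A) = -18 + 12*A)
J(0)*(a(U(1 + 1)) + 1/(-1192 + 1399)) = sqrt(19 + 0)*((-18 + 12*7) + 1/(-1192 + 1399)) = sqrt(19)*((-18 + 84) + 1/207) = sqrt(19)*(66 + 1/207) = sqrt(19)*(13663/207) = 13663*sqrt(19)/207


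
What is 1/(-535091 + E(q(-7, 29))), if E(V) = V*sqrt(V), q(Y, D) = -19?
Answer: I/(-535091*I + 19*sqrt(19)) ≈ -1.8688e-6 + 2.8925e-10*I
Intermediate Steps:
E(V) = V**(3/2)
1/(-535091 + E(q(-7, 29))) = 1/(-535091 + (-19)**(3/2)) = 1/(-535091 - 19*I*sqrt(19))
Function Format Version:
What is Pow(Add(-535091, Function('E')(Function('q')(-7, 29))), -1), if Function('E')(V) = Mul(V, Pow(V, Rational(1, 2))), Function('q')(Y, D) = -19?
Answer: Mul(I, Pow(Add(Mul(-535091, I), Mul(19, Pow(19, Rational(1, 2)))), -1)) ≈ Add(-1.8688e-6, Mul(2.8925e-10, I))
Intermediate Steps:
Function('E')(V) = Pow(V, Rational(3, 2))
Pow(Add(-535091, Function('E')(Function('q')(-7, 29))), -1) = Pow(Add(-535091, Pow(-19, Rational(3, 2))), -1) = Pow(Add(-535091, Mul(-19, I, Pow(19, Rational(1, 2)))), -1)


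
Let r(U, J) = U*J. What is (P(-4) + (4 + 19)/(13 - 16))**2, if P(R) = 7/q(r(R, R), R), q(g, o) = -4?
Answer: 12769/144 ≈ 88.674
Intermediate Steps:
r(U, J) = J*U
P(R) = -7/4 (P(R) = 7/(-4) = 7*(-1/4) = -7/4)
(P(-4) + (4 + 19)/(13 - 16))**2 = (-7/4 + (4 + 19)/(13 - 16))**2 = (-7/4 + 23/(-3))**2 = (-7/4 + 23*(-1/3))**2 = (-7/4 - 23/3)**2 = (-113/12)**2 = 12769/144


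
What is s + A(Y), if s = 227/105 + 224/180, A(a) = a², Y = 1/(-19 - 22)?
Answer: 1804028/529515 ≈ 3.4069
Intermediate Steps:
Y = -1/41 (Y = 1/(-41) = -1/41 ≈ -0.024390)
s = 1073/315 (s = 227*(1/105) + 224*(1/180) = 227/105 + 56/45 = 1073/315 ≈ 3.4063)
s + A(Y) = 1073/315 + (-1/41)² = 1073/315 + 1/1681 = 1804028/529515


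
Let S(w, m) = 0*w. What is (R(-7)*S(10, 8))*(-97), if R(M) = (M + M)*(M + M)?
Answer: 0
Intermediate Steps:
S(w, m) = 0
R(M) = 4*M**2 (R(M) = (2*M)*(2*M) = 4*M**2)
(R(-7)*S(10, 8))*(-97) = ((4*(-7)**2)*0)*(-97) = ((4*49)*0)*(-97) = (196*0)*(-97) = 0*(-97) = 0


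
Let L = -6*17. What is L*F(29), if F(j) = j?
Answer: -2958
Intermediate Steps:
L = -102
L*F(29) = -102*29 = -2958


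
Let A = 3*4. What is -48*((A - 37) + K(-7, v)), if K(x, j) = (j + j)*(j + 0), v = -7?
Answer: -3504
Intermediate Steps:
A = 12
K(x, j) = 2*j² (K(x, j) = (2*j)*j = 2*j²)
-48*((A - 37) + K(-7, v)) = -48*((12 - 37) + 2*(-7)²) = -48*(-25 + 2*49) = -48*(-25 + 98) = -48*73 = -3504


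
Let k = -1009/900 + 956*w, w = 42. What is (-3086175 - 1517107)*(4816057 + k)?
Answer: -10059522442716331/450 ≈ -2.2354e+13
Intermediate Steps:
k = 36135791/900 (k = -1009/900 + 956*42 = -1009*1/900 + 40152 = -1009/900 + 40152 = 36135791/900 ≈ 40151.)
(-3086175 - 1517107)*(4816057 + k) = (-3086175 - 1517107)*(4816057 + 36135791/900) = -4603282*4370587091/900 = -10059522442716331/450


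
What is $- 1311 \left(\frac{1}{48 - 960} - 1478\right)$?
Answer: $\frac{31002551}{16} \approx 1.9377 \cdot 10^{6}$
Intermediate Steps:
$- 1311 \left(\frac{1}{48 - 960} - 1478\right) = - 1311 \left(\frac{1}{-912} - 1478\right) = - 1311 \left(- \frac{1}{912} - 1478\right) = \left(-1311\right) \left(- \frac{1347937}{912}\right) = \frac{31002551}{16}$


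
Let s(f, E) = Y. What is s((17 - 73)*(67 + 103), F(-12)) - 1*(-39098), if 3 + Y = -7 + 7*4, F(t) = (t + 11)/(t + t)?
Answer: 39116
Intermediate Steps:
F(t) = (11 + t)/(2*t) (F(t) = (11 + t)/((2*t)) = (11 + t)*(1/(2*t)) = (11 + t)/(2*t))
Y = 18 (Y = -3 + (-7 + 7*4) = -3 + (-7 + 28) = -3 + 21 = 18)
s(f, E) = 18
s((17 - 73)*(67 + 103), F(-12)) - 1*(-39098) = 18 - 1*(-39098) = 18 + 39098 = 39116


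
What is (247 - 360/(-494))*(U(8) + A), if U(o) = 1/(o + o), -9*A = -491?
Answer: 37019345/2736 ≈ 13530.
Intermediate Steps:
A = 491/9 (A = -1/9*(-491) = 491/9 ≈ 54.556)
U(o) = 1/(2*o)
(247 - 360/(-494))*(U(8) + A) = (247 - 360/(-494))*((1/2)/8 + 491/9) = (247 - 360*(-1/494))*((1/2)*(1/8) + 491/9) = (247 + 180/247)*(1/16 + 491/9) = (61189/247)*(7865/144) = 37019345/2736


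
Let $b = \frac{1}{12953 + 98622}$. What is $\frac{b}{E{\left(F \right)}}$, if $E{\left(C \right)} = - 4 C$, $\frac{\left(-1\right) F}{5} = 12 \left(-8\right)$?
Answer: $- \frac{1}{214224000} \approx -4.668 \cdot 10^{-9}$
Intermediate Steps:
$F = 480$ ($F = - 5 \cdot 12 \left(-8\right) = \left(-5\right) \left(-96\right) = 480$)
$b = \frac{1}{111575} \approx 8.9626 \cdot 10^{-6}$
$\frac{b}{E{\left(F \right)}} = \frac{1}{111575 \left(\left(-4\right) 480\right)} = \frac{1}{111575 \left(-1920\right)} = \frac{1}{111575} \left(- \frac{1}{1920}\right) = - \frac{1}{214224000}$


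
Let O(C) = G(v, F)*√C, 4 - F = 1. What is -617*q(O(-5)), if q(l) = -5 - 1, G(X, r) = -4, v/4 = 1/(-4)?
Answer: 3702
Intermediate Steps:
F = 3 (F = 4 - 1*1 = 4 - 1 = 3)
v = -1 (v = 4/(-4) = 4*(-¼) = -1)
O(C) = -4*√C
q(l) = -6
-617*q(O(-5)) = -617*(-6) = 3702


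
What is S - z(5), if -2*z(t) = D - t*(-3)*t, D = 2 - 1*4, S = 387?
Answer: 847/2 ≈ 423.50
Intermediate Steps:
D = -2 (D = 2 - 4 = -2)
z(t) = 1 - 3*t²/2 (z(t) = -(-2 - t*(-3)*t)/2 = -(-2 - (-3*t)*t)/2 = -(-2 - (-3)*t²)/2 = -(-2 + 3*t²)/2 = 1 - 3*t²/2)
S - z(5) = 387 - (1 - 3/2*5²) = 387 - (1 - 3/2*25) = 387 - (1 - 75/2) = 387 - 1*(-73/2) = 387 + 73/2 = 847/2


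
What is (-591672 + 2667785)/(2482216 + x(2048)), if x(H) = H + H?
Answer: 2076113/2486312 ≈ 0.83502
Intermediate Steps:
x(H) = 2*H
(-591672 + 2667785)/(2482216 + x(2048)) = (-591672 + 2667785)/(2482216 + 2*2048) = 2076113/(2482216 + 4096) = 2076113/2486312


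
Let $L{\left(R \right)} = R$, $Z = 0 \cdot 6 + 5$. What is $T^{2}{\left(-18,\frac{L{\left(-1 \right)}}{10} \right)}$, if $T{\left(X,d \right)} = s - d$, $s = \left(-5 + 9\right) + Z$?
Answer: $\frac{8281}{100} \approx 82.81$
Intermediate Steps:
$Z = 5$ ($Z = 0 + 5 = 5$)
$s = 9$ ($s = \left(-5 + 9\right) + 5 = 4 + 5 = 9$)
$T{\left(X,d \right)} = 9 - d$
$T^{2}{\left(-18,\frac{L{\left(-1 \right)}}{10} \right)} = \left(9 - - \frac{1}{10}\right)^{2} = \left(9 + \frac{1}{10}\right)^{2} = \left(\frac{91}{10}\right)^{2} = \frac{8281}{100}$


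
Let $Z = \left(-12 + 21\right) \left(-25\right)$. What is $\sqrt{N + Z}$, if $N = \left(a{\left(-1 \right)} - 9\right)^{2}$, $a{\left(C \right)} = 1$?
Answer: $i \sqrt{161} \approx 12.689 i$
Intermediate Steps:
$Z = -225$ ($Z = 9 \left(-25\right) = -225$)
$N = 64$ ($N = \left(1 - 9\right)^{2} = \left(-8\right)^{2} = 64$)
$\sqrt{N + Z} = \sqrt{64 - 225} = \sqrt{-161} = i \sqrt{161}$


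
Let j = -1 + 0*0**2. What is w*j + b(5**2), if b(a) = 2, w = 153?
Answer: -151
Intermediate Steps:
j = -1 (j = -1 + 0*0 = -1 + 0 = -1)
w*j + b(5**2) = 153*(-1) + 2 = -153 + 2 = -151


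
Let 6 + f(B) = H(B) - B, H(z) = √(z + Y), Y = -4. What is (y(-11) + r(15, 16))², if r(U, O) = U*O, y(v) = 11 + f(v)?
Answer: (256 + I*√15)² ≈ 65521.0 + 1983.0*I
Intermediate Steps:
H(z) = √(-4 + z) (H(z) = √(z - 4) = √(-4 + z))
f(B) = -6 + √(-4 + B) - B (f(B) = -6 + (√(-4 + B) - B) = -6 + √(-4 + B) - B)
y(v) = 5 + √(-4 + v) - v (y(v) = 11 + (-6 + √(-4 + v) - v) = 5 + √(-4 + v) - v)
r(U, O) = O*U
(y(-11) + r(15, 16))² = ((5 + √(-4 - 11) - 1*(-11)) + 16*15)² = ((5 + √(-15) + 11) + 240)² = ((5 + I*√15 + 11) + 240)² = ((16 + I*√15) + 240)² = (256 + I*√15)²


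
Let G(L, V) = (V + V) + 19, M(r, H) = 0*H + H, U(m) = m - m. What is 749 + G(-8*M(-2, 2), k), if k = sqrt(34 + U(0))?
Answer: 768 + 2*sqrt(34) ≈ 779.66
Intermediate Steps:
U(m) = 0
M(r, H) = H (M(r, H) = 0 + H = H)
k = sqrt(34) (k = sqrt(34 + 0) = sqrt(34) ≈ 5.8309)
G(L, V) = 19 + 2*V (G(L, V) = 2*V + 19 = 19 + 2*V)
749 + G(-8*M(-2, 2), k) = 749 + (19 + 2*sqrt(34)) = 768 + 2*sqrt(34)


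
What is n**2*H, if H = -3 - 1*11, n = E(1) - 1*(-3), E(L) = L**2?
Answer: -224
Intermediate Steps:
n = 4 (n = 1**2 - 1*(-3) = 1 + 3 = 4)
H = -14 (H = -3 - 11 = -14)
n**2*H = 4**2*(-14) = 16*(-14) = -224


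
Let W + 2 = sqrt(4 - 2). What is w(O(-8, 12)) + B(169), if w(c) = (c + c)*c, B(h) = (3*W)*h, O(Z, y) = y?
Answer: -726 + 507*sqrt(2) ≈ -8.9937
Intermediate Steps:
W = -2 + sqrt(2) (W = -2 + sqrt(4 - 2) = -2 + sqrt(2) ≈ -0.58579)
B(h) = h*(-6 + 3*sqrt(2)) (B(h) = (3*(-2 + sqrt(2)))*h = (-6 + 3*sqrt(2))*h = h*(-6 + 3*sqrt(2)))
w(c) = 2*c**2 (w(c) = (2*c)*c = 2*c**2)
w(O(-8, 12)) + B(169) = 2*12**2 + 3*169*(-2 + sqrt(2)) = 2*144 + (-1014 + 507*sqrt(2)) = 288 + (-1014 + 507*sqrt(2)) = -726 + 507*sqrt(2)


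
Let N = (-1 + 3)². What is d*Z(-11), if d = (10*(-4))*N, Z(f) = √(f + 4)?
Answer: -160*I*√7 ≈ -423.32*I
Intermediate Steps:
Z(f) = √(4 + f)
N = 4 (N = 2² = 4)
d = -160 (d = (10*(-4))*4 = -40*4 = -160)
d*Z(-11) = -160*√(4 - 11) = -160*I*√7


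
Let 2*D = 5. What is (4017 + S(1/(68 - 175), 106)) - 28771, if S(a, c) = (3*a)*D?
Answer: -5297371/214 ≈ -24754.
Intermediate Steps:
D = 5/2 (D = (½)*5 = 5/2 ≈ 2.5000)
S(a, c) = 15*a/2 (S(a, c) = (3*a)*(5/2) = 15*a/2)
(4017 + S(1/(68 - 175), 106)) - 28771 = (4017 + 15/(2*(68 - 175))) - 28771 = (4017 + (15/2)/(-107)) - 28771 = (4017 + (15/2)*(-1/107)) - 28771 = (4017 - 15/214) - 28771 = 859623/214 - 28771 = -5297371/214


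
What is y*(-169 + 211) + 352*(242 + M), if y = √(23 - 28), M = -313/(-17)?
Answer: 1558304/17 + 42*I*√5 ≈ 91665.0 + 93.915*I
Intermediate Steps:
M = 313/17 (M = -313*(-1/17) = 313/17 ≈ 18.412)
y = I*√5 (y = √(-5) = I*√5 ≈ 2.2361*I)
y*(-169 + 211) + 352*(242 + M) = (I*√5)*(-169 + 211) + 352*(242 + 313/17) = (I*√5)*42 + 352*(4427/17) = 42*I*√5 + 1558304/17 = 1558304/17 + 42*I*√5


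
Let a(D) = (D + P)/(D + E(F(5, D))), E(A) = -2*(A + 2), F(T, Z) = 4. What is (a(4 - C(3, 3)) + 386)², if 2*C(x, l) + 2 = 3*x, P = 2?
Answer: 78730129/529 ≈ 1.4883e+5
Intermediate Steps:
E(A) = -4 - 2*A (E(A) = -2*(2 + A) = -4 - 2*A)
C(x, l) = -1 + 3*x/2 (C(x, l) = -1 + (3*x)/2 = -1 + 3*x/2)
a(D) = (2 + D)/(-12 + D) (a(D) = (D + 2)/(D + (-4 - 2*4)) = (2 + D)/(D + (-4 - 8)) = (2 + D)/(D - 12) = (2 + D)/(-12 + D))
(a(4 - C(3, 3)) + 386)² = ((2 + (4 - (-1 + (3/2)*3)))/(-12 + (4 - (-1 + (3/2)*3))) + 386)² = ((2 + (4 - (-1 + 9/2)))/(-12 + (4 - (-1 + 9/2))) + 386)² = ((2 + (4 - 1*7/2))/(-12 + (4 - 1*7/2)) + 386)² = ((2 + (4 - 7/2))/(-12 + (4 - 7/2)) + 386)² = ((2 + ½)/(-12 + ½) + 386)² = ((5/2)/(-23/2) + 386)² = (-2/23*5/2 + 386)² = (-5/23 + 386)² = (8873/23)² = 78730129/529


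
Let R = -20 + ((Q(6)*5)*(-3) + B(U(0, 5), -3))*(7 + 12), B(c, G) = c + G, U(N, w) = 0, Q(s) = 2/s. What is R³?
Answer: -5088448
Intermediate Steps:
B(c, G) = G + c
R = -172 (R = -20 + (((2/6)*5)*(-3) + (-3 + 0))*(7 + 12) = -20 + (((2*(⅙))*5)*(-3) - 3)*19 = -20 + (((⅓)*5)*(-3) - 3)*19 = -20 + ((5/3)*(-3) - 3)*19 = -20 + (-5 - 3)*19 = -20 - 8*19 = -20 - 152 = -172)
R³ = (-172)³ = -5088448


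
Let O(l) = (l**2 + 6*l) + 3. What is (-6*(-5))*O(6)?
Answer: 2250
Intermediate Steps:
O(l) = 3 + l**2 + 6*l
(-6*(-5))*O(6) = (-6*(-5))*(3 + 6**2 + 6*6) = (-2*(-15))*(3 + 36 + 36) = 30*75 = 2250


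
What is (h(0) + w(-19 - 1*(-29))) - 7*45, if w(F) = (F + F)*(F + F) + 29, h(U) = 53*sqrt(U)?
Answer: 114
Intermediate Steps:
w(F) = 29 + 4*F**2 (w(F) = (2*F)*(2*F) + 29 = 4*F**2 + 29 = 29 + 4*F**2)
(h(0) + w(-19 - 1*(-29))) - 7*45 = (53*sqrt(0) + (29 + 4*(-19 - 1*(-29))**2)) - 7*45 = (53*0 + (29 + 4*(-19 + 29)**2)) - 315 = (0 + (29 + 4*10**2)) - 315 = (0 + (29 + 4*100)) - 315 = (0 + (29 + 400)) - 315 = (0 + 429) - 315 = 429 - 315 = 114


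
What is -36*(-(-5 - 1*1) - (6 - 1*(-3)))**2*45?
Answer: -14580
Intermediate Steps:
-36*(-(-5 - 1*1) - (6 - 1*(-3)))**2*45 = -36*(-(-5 - 1) - (6 + 3))**2*45 = -36*(-1*(-6) - 1*9)**2*45 = -36*(6 - 9)**2*45 = -36*(-3)**2*45 = -36*9*45 = -324*45 = -14580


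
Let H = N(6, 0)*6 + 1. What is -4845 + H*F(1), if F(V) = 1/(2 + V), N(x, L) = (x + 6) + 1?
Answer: -14456/3 ≈ -4818.7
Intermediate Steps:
N(x, L) = 7 + x (N(x, L) = (6 + x) + 1 = 7 + x)
H = 79 (H = (7 + 6)*6 + 1 = 13*6 + 1 = 78 + 1 = 79)
-4845 + H*F(1) = -4845 + 79/(2 + 1) = -4845 + 79/3 = -14456/3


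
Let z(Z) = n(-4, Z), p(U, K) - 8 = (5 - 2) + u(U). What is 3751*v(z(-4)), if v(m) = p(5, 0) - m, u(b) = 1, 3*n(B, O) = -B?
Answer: 120032/3 ≈ 40011.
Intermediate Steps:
n(B, O) = -B/3 (n(B, O) = (-B)/3 = -B/3)
p(U, K) = 12 (p(U, K) = 8 + ((5 - 2) + 1) = 8 + (3 + 1) = 8 + 4 = 12)
z(Z) = 4/3 (z(Z) = -⅓*(-4) = 4/3)
v(m) = 12 - m
3751*v(z(-4)) = 3751*(12 - 1*4/3) = 3751*(12 - 4/3) = 3751*(32/3) = 120032/3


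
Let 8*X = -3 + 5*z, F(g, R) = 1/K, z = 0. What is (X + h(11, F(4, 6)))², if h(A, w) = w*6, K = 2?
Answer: 441/64 ≈ 6.8906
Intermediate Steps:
F(g, R) = ½ (F(g, R) = 1/2 = ½)
h(A, w) = 6*w
X = -3/8 (X = (-3 + 5*0)/8 = (-3 + 0)/8 = (⅛)*(-3) = -3/8 ≈ -0.37500)
(X + h(11, F(4, 6)))² = (-3/8 + 6*(½))² = (-3/8 + 3)² = (21/8)² = 441/64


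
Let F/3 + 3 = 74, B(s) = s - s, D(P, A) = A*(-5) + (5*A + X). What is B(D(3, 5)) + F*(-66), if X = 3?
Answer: -14058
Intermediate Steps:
D(P, A) = 3 (D(P, A) = A*(-5) + (5*A + 3) = -5*A + (3 + 5*A) = 3)
B(s) = 0
F = 213 (F = -9 + 3*74 = -9 + 222 = 213)
B(D(3, 5)) + F*(-66) = 0 + 213*(-66) = 0 - 14058 = -14058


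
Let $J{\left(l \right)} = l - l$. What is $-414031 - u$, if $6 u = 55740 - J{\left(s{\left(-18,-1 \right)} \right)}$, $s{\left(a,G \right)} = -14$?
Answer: $-423321$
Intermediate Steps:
$J{\left(l \right)} = 0$
$u = 9290$ ($u = \frac{55740 - 0}{6} = \frac{55740 + 0}{6} = \frac{1}{6} \cdot 55740 = 9290$)
$-414031 - u = -414031 - 9290 = -423321$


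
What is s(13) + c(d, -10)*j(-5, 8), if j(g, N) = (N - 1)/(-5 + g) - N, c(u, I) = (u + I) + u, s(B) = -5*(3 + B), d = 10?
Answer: -167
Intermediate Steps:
s(B) = -15 - 5*B
c(u, I) = I + 2*u (c(u, I) = (I + u) + u = I + 2*u)
j(g, N) = -N + (-1 + N)/(-5 + g) (j(g, N) = (-1 + N)/(-5 + g) - N = -N + (-1 + N)/(-5 + g))
s(13) + c(d, -10)*j(-5, 8) = (-15 - 5*13) + (-10 + 2*10)*((-1 + 6*8 - 1*8*(-5))/(-5 - 5)) = (-15 - 65) + (-10 + 20)*((-1 + 48 + 40)/(-10)) = -80 + 10*(-1/10*87) = -80 + 10*(-87/10) = -80 - 87 = -167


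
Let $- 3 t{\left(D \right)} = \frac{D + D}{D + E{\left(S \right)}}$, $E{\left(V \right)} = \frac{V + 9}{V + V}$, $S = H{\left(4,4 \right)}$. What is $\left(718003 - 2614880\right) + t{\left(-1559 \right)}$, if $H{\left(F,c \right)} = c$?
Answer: $- \frac{70899596573}{37377} \approx -1.8969 \cdot 10^{6}$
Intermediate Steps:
$S = 4$
$E{\left(V \right)} = \frac{9 + V}{2 V}$
$t{\left(D \right)} = - \frac{2 D}{3 \left(\frac{13}{8} + D\right)}$ ($t{\left(D \right)} = - \frac{\left(D + D\right) \frac{1}{D + \frac{9 + 4}{2 \cdot 4}}}{3} = - \frac{2 D \frac{1}{D + \frac{1}{2} \cdot \frac{1}{4} \cdot 13}}{3} = - \frac{2 D \frac{1}{D + \frac{13}{8}}}{3} = - \frac{2 D \frac{1}{\frac{13}{8} + D}}{3} = - \frac{2 D}{3 \left(\frac{13}{8} + D\right)}$)
$\left(718003 - 2614880\right) + t{\left(-1559 \right)} = \left(718003 - 2614880\right) - - \frac{24944}{39 + 24 \left(-1559\right)} = -1896877 - - \frac{24944}{39 - 37416} = -1896877 - - \frac{24944}{-37377} = -1896877 - \left(-24944\right) \left(- \frac{1}{37377}\right) = -1896877 - \frac{24944}{37377} = - \frac{70899596573}{37377}$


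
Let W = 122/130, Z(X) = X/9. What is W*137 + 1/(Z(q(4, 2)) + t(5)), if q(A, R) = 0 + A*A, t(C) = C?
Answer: 510362/3965 ≈ 128.72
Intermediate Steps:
q(A, R) = A² (q(A, R) = 0 + A² = A²)
Z(X) = X/9 (Z(X) = X*(⅑) = X/9)
W = 61/65 (W = 122*(1/130) = 61/65 ≈ 0.93846)
W*137 + 1/(Z(q(4, 2)) + t(5)) = (61/65)*137 + 1/((⅑)*4² + 5) = 8357/65 + 1/((⅑)*16 + 5) = 8357/65 + 1/(16/9 + 5) = 8357/65 + 1/(61/9) = 8357/65 + 9/61 = 510362/3965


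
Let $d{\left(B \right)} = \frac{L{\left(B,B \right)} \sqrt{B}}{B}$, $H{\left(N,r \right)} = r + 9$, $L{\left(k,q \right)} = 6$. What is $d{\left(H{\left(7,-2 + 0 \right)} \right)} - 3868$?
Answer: $-3868 + \frac{6 \sqrt{7}}{7} \approx -3865.7$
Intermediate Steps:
$H{\left(N,r \right)} = 9 + r$
$d{\left(B \right)} = \frac{6}{\sqrt{B}}$ ($d{\left(B \right)} = \frac{6 \sqrt{B}}{B} = \frac{6}{\sqrt{B}}$)
$d{\left(H{\left(7,-2 + 0 \right)} \right)} - 3868 = \frac{6}{\sqrt{9 + \left(-2 + 0\right)}} - 3868 = \frac{6}{\sqrt{9 - 2}} - 3868 = \frac{6}{\sqrt{7}} - 3868 = 6 \frac{\sqrt{7}}{7} - 3868 = \frac{6 \sqrt{7}}{7} - 3868 = -3868 + \frac{6 \sqrt{7}}{7}$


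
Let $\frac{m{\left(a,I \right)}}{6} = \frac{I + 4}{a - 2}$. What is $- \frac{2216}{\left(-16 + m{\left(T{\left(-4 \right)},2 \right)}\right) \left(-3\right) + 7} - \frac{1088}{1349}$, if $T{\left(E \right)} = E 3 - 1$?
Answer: $- \frac{15285288}{419539} \approx -36.434$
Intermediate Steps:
$T{\left(E \right)} = -1 + 3 E$ ($T{\left(E \right)} = 3 E - 1 = -1 + 3 E$)
$m{\left(a,I \right)} = \frac{6 \left(4 + I\right)}{-2 + a}$ ($m{\left(a,I \right)} = 6 \frac{I + 4}{a - 2} = 6 \frac{4 + I}{-2 + a} = \frac{6 \left(4 + I\right)}{-2 + a}$)
$- \frac{2216}{\left(-16 + m{\left(T{\left(-4 \right)},2 \right)}\right) \left(-3\right) + 7} - \frac{1088}{1349} = - \frac{2216}{\left(-16 + \frac{6 \left(4 + 2\right)}{-2 + \left(-1 + 3 \left(-4\right)\right)}\right) \left(-3\right) + 7} - \frac{1088}{1349} = - \frac{2216}{\left(-16 + 6 \frac{1}{-2 - 13} \cdot 6\right) \left(-3\right) + 7} - \frac{1088}{1349} = - \frac{2216}{\left(-16 + 6 \frac{1}{-15} \cdot 6\right) \left(-3\right) + 7} - \frac{1088}{1349} = - \frac{2216}{\left(-16 + 6 \left(- \frac{1}{15}\right) 6\right) \left(-3\right) + 7} - \frac{1088}{1349} = - \frac{2216}{\left(-16 - \frac{12}{5}\right) \left(-3\right) + 7} - \frac{1088}{1349} = - \frac{2216}{\left(- \frac{92}{5}\right) \left(-3\right) + 7} - \frac{1088}{1349} = - \frac{2216}{\frac{276}{5} + 7} - \frac{1088}{1349} = - \frac{2216}{\frac{311}{5}} - \frac{1088}{1349} = \left(-2216\right) \frac{5}{311} - \frac{1088}{1349} = - \frac{11080}{311} - \frac{1088}{1349} = - \frac{15285288}{419539}$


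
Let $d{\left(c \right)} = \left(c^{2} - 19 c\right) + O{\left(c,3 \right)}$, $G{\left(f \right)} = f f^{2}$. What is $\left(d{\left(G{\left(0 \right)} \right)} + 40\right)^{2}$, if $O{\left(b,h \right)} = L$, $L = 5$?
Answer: $2025$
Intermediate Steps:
$G{\left(f \right)} = f^{3}$
$O{\left(b,h \right)} = 5$
$d{\left(c \right)} = 5 + c^{2} - 19 c$ ($d{\left(c \right)} = \left(c^{2} - 19 c\right) + 5 = 5 + c^{2} - 19 c$)
$\left(d{\left(G{\left(0 \right)} \right)} + 40\right)^{2} = \left(\left(5 + \left(0^{3}\right)^{2} - 19 \cdot 0^{3}\right) + 40\right)^{2} = \left(\left(5 + 0^{2} - 0\right) + 40\right)^{2} = \left(\left(5 + 0 + 0\right) + 40\right)^{2} = \left(5 + 40\right)^{2} = 45^{2} = 2025$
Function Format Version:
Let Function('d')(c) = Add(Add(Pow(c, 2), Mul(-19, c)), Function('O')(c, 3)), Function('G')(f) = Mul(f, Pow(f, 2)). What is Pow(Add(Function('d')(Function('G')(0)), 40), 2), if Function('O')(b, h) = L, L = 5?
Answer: 2025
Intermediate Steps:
Function('G')(f) = Pow(f, 3)
Function('O')(b, h) = 5
Function('d')(c) = Add(5, Pow(c, 2), Mul(-19, c)) (Function('d')(c) = Add(Add(Pow(c, 2), Mul(-19, c)), 5) = Add(5, Pow(c, 2), Mul(-19, c)))
Pow(Add(Function('d')(Function('G')(0)), 40), 2) = Pow(Add(Add(5, Pow(Pow(0, 3), 2), Mul(-19, Pow(0, 3))), 40), 2) = Pow(Add(Add(5, Pow(0, 2), Mul(-19, 0)), 40), 2) = Pow(Add(Add(5, 0, 0), 40), 2) = Pow(Add(5, 40), 2) = Pow(45, 2) = 2025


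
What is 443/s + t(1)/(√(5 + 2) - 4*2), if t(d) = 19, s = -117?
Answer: -755/117 - √7/3 ≈ -7.3349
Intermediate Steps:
443/s + t(1)/(√(5 + 2) - 4*2) = 443/(-117) + 19/(√(5 + 2) - 4*2) = 443*(-1/117) + 19/(√7 - 8) = -443/117 + 19/(-8 + √7)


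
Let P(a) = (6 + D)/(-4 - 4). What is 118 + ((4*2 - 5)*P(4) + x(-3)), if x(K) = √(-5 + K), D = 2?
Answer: 115 + 2*I*√2 ≈ 115.0 + 2.8284*I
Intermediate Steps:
P(a) = -1 (P(a) = (6 + 2)/(-4 - 4) = 8/(-8) = 8*(-⅛) = -1)
118 + ((4*2 - 5)*P(4) + x(-3)) = 118 + ((4*2 - 5)*(-1) + √(-5 - 3)) = 118 + ((8 - 5)*(-1) + √(-8)) = 118 + (3*(-1) + 2*I*√2) = 118 + (-3 + 2*I*√2) = 115 + 2*I*√2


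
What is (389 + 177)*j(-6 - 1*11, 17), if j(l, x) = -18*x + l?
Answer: -182818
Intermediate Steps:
j(l, x) = l - 18*x
(389 + 177)*j(-6 - 1*11, 17) = (389 + 177)*((-6 - 1*11) - 18*17) = 566*((-6 - 11) - 306) = 566*(-17 - 306) = 566*(-323) = -182818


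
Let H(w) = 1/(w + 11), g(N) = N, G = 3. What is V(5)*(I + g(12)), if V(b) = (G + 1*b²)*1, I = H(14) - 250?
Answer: -166572/25 ≈ -6662.9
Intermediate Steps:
H(w) = 1/(11 + w)
I = -6249/25 (I = 1/(11 + 14) - 250 = 1/25 - 250 = -6249/25 ≈ -249.96)
V(b) = 3 + b² (V(b) = (3 + 1*b²)*1 = (3 + b²)*1 = 3 + b²)
V(5)*(I + g(12)) = (3 + 5²)*(-6249/25 + 12) = (3 + 25)*(-5949/25) = 28*(-5949/25) = -166572/25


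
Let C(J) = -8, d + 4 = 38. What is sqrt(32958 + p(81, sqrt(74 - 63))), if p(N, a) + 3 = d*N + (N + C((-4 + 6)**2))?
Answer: sqrt(35782) ≈ 189.16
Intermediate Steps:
d = 34 (d = -4 + 38 = 34)
p(N, a) = -11 + 35*N (p(N, a) = -3 + (34*N + (N - 8)) = -3 + (34*N + (-8 + N)) = -3 + (-8 + 35*N) = -11 + 35*N)
sqrt(32958 + p(81, sqrt(74 - 63))) = sqrt(32958 + (-11 + 35*81)) = sqrt(32958 + (-11 + 2835)) = sqrt(32958 + 2824) = sqrt(35782)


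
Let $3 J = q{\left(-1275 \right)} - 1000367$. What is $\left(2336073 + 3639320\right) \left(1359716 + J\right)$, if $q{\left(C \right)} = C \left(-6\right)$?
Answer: $\frac{18442638192383}{3} \approx 6.1475 \cdot 10^{12}$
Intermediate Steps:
$q{\left(C \right)} = - 6 C$
$J = - \frac{992717}{3}$ ($J = \frac{\left(-6\right) \left(-1275\right) - 1000367}{3} = \frac{7650 - 1000367}{3} = \frac{1}{3} \left(-992717\right) = - \frac{992717}{3} \approx -3.3091 \cdot 10^{5}$)
$\left(2336073 + 3639320\right) \left(1359716 + J\right) = \left(2336073 + 3639320\right) \left(1359716 - \frac{992717}{3}\right) = 5975393 \cdot \frac{3086431}{3} = \frac{18442638192383}{3}$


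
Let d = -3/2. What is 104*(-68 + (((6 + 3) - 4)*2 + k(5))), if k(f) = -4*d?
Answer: -5408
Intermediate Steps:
d = -3/2 (d = -3*½ = -3/2 ≈ -1.5000)
k(f) = 6 (k(f) = -4*(-3/2) = 6)
104*(-68 + (((6 + 3) - 4)*2 + k(5))) = 104*(-68 + (((6 + 3) - 4)*2 + 6)) = 104*(-68 + ((9 - 4)*2 + 6)) = 104*(-68 + (5*2 + 6)) = 104*(-68 + (10 + 6)) = 104*(-68 + 16) = 104*(-52) = -5408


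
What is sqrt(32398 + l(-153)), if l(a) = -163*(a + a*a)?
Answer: I*sqrt(3758330) ≈ 1938.6*I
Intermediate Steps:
l(a) = -163*a - 163*a**2 (l(a) = -163*(a + a**2) = -163*a - 163*a**2)
sqrt(32398 + l(-153)) = sqrt(32398 - 163*(-153)*(1 - 153)) = sqrt(32398 - 163*(-153)*(-152)) = sqrt(32398 - 3790728) = sqrt(-3758330) = I*sqrt(3758330)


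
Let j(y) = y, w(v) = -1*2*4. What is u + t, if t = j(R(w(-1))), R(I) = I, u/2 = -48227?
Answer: -96462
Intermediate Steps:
u = -96454 (u = 2*(-48227) = -96454)
w(v) = -8 (w(v) = -2*4 = -8)
t = -8
u + t = -96454 - 8 = -96462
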